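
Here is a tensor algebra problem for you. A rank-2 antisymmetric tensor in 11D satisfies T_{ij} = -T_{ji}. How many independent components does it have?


An antisymmetric rank-2 tensor satisfies A_{ij} = -A_{ji}, so diagonal entries are zero.
The independent components are the upper-triangular entries: C(n, 2) = n(n-1)/2.
n = 11
C(11, 2) = 11 * 10 / 2 = 110 / 2 = 55

55


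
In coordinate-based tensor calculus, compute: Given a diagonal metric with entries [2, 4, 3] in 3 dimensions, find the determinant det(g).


For a diagonal metric, the determinant is the product of diagonal entries.
Diagonal entries: 2, 4, 3
det(g) = 2 * 4 * 3 = 24

24


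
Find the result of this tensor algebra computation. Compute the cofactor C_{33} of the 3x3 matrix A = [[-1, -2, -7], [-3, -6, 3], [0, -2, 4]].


To find cofactor C_{33}, delete row 3 and column 3.
The resulting 2x2 submatrix is: [[-1, -2], [-3, -6]]
Minor M_{33} = -1*-6 - -2*-3
  = 6 - 6 = 0
Sign = (-1)^(3+3) = (-1)^6 = 1
Cofactor C_{33} = 1 * 0 = 0

0


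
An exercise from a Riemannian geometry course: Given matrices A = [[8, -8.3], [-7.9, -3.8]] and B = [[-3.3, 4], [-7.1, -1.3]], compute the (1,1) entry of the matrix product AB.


(AB)_{ij} = sum_k A_{ik} B_{kj}.
For i=1, j=1:
A_{11} * B_{11} = 8 * -3.3 = -26.4
A_{12} * B_{21} = -8.3 * -7.1 = 58.93
Sum = -26.4 + 58.93 = 32.53

32.53


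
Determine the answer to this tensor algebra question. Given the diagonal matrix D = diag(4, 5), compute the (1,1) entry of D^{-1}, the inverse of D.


For a diagonal matrix, the inverse has entries (D^{-1})_{ii} = 1/d_{ii}.
The diagonal entries are: d_{11} = 4, d_{22} = 5
We need (D^{-1})_{11} = 1/d_{11} = 1/4 = 1/4

1/4


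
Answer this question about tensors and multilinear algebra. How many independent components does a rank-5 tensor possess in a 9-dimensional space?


The number of components of a rank-r tensor in d dimensions is d^r.
Here d = 9 and r = 5.
9^5 = 59049

59049


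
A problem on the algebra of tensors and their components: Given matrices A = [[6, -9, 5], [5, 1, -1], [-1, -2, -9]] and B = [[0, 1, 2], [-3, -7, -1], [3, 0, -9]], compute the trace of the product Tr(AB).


Tr(AB) = sum_i (AB)_{ii} where (AB)_{ii} = sum_k A_{ik} B_{ki}.
(AB)_{11} = 6*0 + -9*-3 + 5*3 = 42
(AB)_{22} = 5*1 + 1*-7 + -1*0 = -2
(AB)_{33} = -1*2 + -2*-1 + -9*-9 = 81
Tr(AB) = 42 + -2 + 81 = 121

121


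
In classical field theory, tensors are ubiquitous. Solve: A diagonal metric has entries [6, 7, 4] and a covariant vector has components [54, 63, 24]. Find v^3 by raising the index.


To raise an index with a diagonal metric: v^i = v_i / g_{ii}.
For index 3: v_3 = 24, g_{33} = 4
v^3 = 24 / 4 = 6

6


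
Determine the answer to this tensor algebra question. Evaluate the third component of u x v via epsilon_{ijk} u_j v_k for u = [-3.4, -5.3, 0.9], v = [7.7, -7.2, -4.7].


(u x v)_3 = sum_{j,k} epsilon_{3jk} u_j v_k. Only permutations of (1,2,3) contribute; the two non-zero terms are:
eps_{312} u_1 v_2 = 1 * -3.4 * -7.2 = 24.48
eps_{321} u_2 v_1 = -1 * -5.3 * 7.7 = 40.81
(u x v)_3 = 65.29

65.29


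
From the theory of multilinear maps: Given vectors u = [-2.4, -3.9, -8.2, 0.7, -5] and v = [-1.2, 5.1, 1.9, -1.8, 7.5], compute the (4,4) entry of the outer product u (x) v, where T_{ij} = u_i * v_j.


The outer product entry T_{ij} = u_i * v_j.
We need i=4, j=4.
u_4 = 0.7, v_4 = -1.8
T_{4,4} = 0.7 * -1.8 = -1.26

-1.26


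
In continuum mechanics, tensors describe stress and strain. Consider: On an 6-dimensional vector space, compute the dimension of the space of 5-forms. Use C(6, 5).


The dimension of the space of p-forms on an n-dimensional space is C(n, p).
n = 6, p = 5
C(6, 5) = 6! / (5! * 1!) = 6

6


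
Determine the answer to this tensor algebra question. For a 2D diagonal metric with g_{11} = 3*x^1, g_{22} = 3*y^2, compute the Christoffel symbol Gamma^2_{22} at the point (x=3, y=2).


For a diagonal metric, Gamma^k_{ij} = (1/2) g^{kk} (dg_{ik}/dx_j + dg_{jk}/dx_i - dg_{ij}/dx_k).
The metric is diagonal, so g_{ab} = 0 for a != b.
At the given point: g_{11} = 9, g_{22} = 12
g^{22} = 1/12
dg_{22}/dx_2 = dg_{22}/dx_2 = 12
dg_{22}/dx_2 = dg_{22}/dx_2 = 12
dg_{22}/dx_2 = dg_{22}/dx_2 = 12
Numerator = 12 + 12 - 12 = 12
Gamma^2_{22} = 12 / (2 * 12) = 1/2

1/2


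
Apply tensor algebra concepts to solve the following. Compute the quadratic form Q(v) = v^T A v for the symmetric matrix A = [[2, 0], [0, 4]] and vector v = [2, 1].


First compute Av:
(Av)_1 = 2*2 + 0*1 = 4
(Av)_2 = 0*2 + 4*1 = 4
Av = [4, 4]
Then v^T (Av) = 2*4 + 1*4
= 8 + 4 = 12

12


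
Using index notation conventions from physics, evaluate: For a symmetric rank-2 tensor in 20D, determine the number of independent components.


A symmetric rank-2 tensor in d dimensions has d(d+1)/2 independent components.
d = 20
d(d+1)/2 = 20 * 21 / 2 = 420 / 2 = 210

210


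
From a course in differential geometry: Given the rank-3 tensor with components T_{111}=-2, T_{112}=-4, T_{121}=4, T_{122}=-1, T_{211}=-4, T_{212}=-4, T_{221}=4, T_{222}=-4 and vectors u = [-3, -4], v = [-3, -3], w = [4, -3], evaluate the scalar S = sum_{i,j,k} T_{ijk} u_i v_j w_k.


S = sum over i,j,k of T_{ijk} u_i v_j w_k. Expanding all 8 terms:
T_{111}*u_1*v_1*w_1 = -2*-3*-3*4 = -72  (running total: -72)
T_{112}*u_1*v_1*w_2 = -4*-3*-3*-3 = 108  (running total: 36)
T_{121}*u_1*v_2*w_1 = 4*-3*-3*4 = 144  (running total: 180)
T_{122}*u_1*v_2*w_2 = -1*-3*-3*-3 = 27  (running total: 207)
T_{211}*u_2*v_1*w_1 = -4*-4*-3*4 = -192  (running total: 15)
T_{212}*u_2*v_1*w_2 = -4*-4*-3*-3 = 144  (running total: 159)
T_{221}*u_2*v_2*w_1 = 4*-4*-3*4 = 192  (running total: 351)
T_{222}*u_2*v_2*w_2 = -4*-4*-3*-3 = 144  (running total: 495)
S = 495

495


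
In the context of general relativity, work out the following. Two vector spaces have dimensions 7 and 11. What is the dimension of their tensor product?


The dimension of a tensor product is the product of dimensions.
dim(V) = 7, dim(W) = 11
dim(V (x) W) = 7 * 11 = 77

77


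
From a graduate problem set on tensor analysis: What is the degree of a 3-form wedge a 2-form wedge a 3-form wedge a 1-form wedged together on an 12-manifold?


The degree of a wedge product is the sum of the degrees of the individual forms.
Degrees: 3, 2, 3, 1
Total degree = 3 + 2 + 3 + 1 = 9

9


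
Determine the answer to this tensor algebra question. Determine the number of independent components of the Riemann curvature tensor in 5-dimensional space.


The Riemann tensor in d dimensions has d^2(d^2 - 1)/12 independent components.
d = 5, so d^2 = 25
d^2 - 1 = 24
d^2(d^2 - 1) = 25 * 24 = 600
Divide by 12: 600 / 12 = 50

50


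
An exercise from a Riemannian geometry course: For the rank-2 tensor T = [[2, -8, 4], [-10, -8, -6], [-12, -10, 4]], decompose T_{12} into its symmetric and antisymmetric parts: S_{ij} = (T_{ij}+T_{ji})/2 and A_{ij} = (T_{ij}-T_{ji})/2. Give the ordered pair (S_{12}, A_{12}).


T_{12} = -8
T_{21} = -10
S_{12} = (-8 + -10)/2 = -18/2 = -9
A_{12} = (-8 - -10)/2 = 2/2 = 1
Check: S + A = -9 + 1 = -8 = T_{12}.

(-9, 1)


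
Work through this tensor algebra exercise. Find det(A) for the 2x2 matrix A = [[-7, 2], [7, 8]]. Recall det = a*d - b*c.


For a 2x2 matrix [[a, b], [c, d]], det = a*d - b*c.
a = -7, b = 2, c = 7, d = 8
a*d = -7 * 8 = -56
b*c = 2 * 7 = 14
det = -56 - 14 = -70

-70


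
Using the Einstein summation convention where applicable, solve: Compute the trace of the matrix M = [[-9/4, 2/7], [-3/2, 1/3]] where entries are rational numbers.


The trace is the sum of diagonal entries.
Diagonal: M[1,1] = -9/4, M[2,2] = 1/3
Tr(M) = -9/4 + 1/3
Computing step by step:
After adding M[1,1]: -9/4
After adding M[2,2]: -23/12
Tr(M) = -23/12

-23/12


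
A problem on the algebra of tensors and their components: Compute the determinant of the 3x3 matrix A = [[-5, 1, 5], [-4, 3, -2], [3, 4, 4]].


Expanding along the first row, det(A) = a11*M_11 - a12*M_12 + a13*M_13, where M_1j is the (1,j) minor.
Minor M_11 = 3*4 - -2*4 = 20
Minor M_12 = -4*4 - -2*3 = -10
Minor M_13 = -4*4 - 3*3 = -25
det = -5*(20) - 1*(-10) + 5*(-25)
    = -100 - -10 + -125
    = -215

-215


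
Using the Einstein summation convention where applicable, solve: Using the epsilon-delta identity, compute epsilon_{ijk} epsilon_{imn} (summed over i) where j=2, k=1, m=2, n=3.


Using the identity: epsilon_{ijk} epsilon_{imn} = delta_{jm} delta_{kn} - delta_{jn} delta_{km}.
delta_{22} = 1
delta_{13} = 0
delta_{23} = 0
delta_{12} = 0
Result = 1 * 0 - 0 * 0 = 0 - 0 = 0

0


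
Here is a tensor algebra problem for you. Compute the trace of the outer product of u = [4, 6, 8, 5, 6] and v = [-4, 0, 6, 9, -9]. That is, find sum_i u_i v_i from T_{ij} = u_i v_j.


The outer product gives T_{ij} = u_i v_j.
The trace (contraction) is Tr(T) = sum_i T_{ii} = sum_i u_i v_i.
Diagonal entries:
T_{11} = u_1 * v_1 = 4 * -4 = -16
T_{22} = u_2 * v_2 = 6 * 0 = 0
T_{33} = u_3 * v_3 = 8 * 6 = 48
T_{44} = u_4 * v_4 = 5 * 9 = 45
T_{55} = u_5 * v_5 = 6 * -9 = -54
Tr(T) = -16 + 0 + 48 + 45 + -54 = 23

23


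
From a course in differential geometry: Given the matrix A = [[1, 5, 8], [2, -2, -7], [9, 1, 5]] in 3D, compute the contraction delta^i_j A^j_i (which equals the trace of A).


The contraction (trace) of a rank-2 tensor is the sum of its diagonal elements.
Diagonal entries: A[1,1] = 1, A[2,2] = -2, A[3,3] = 5
Tr(A) = 1 + -2 + 5 = 4

4


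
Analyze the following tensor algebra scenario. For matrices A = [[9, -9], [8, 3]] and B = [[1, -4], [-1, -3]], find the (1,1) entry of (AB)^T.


(AB)^T_{ij} = (AB)_{ji} = sum_k A_{jk} B_{ki}.
For i=1, j=1 we need (AB)_{11}:
A_{11} * B_{11} = 9 * 1 = 9
A_{12} * B_{21} = -9 * -1 = 9
Sum = 9 + 9 = 18

18


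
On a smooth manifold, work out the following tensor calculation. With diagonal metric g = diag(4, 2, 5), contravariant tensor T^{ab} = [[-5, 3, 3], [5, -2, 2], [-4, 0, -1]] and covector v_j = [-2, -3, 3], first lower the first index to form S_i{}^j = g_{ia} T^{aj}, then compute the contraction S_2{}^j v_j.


Step 1: lower the first index. For a diagonal metric, g_{ia} T^{aj} = g_{ii} T^{ij} (no sum on i).
g_{22} = 2
S_2{}^1 = 2 * T^{21} = 2 * 5 = 10
S_2{}^2 = 2 * T^{22} = 2 * -2 = -4
S_2{}^3 = 2 * T^{23} = 2 * 2 = 4
Step 2: contract S_2{}^j with v_j.
S_2{}^1 * v_1 = 10 * -2 = -20
S_2{}^2 * v_2 = -4 * -3 = 12
S_2{}^3 * v_3 = 4 * 3 = 12
Result = -20 + 12 + 12 = 4

4


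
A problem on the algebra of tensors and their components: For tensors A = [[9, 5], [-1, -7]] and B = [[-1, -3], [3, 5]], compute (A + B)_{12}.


Tensor addition is component-wise: (A + B)_{ij} = A_{ij} + B_{ij}.
A_{12} = 5
B_{12} = -3
(A + B)_{12} = 5 + -3 = 2

2


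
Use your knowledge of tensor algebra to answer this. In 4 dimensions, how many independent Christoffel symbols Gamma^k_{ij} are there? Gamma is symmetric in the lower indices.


Christoffel symbols Gamma^k_{ij} are symmetric in i,j, so there are d * d(d+1)/2 independent symbols.
d = 4
d(d+1)/2 = 4 * 5 / 2 = 10
Total = 4 * 10 = 40

40


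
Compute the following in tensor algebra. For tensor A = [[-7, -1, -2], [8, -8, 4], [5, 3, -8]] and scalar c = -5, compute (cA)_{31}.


Scalar multiplication: (cA)_{ij} = c * A_{ij}.
c = -5
A_{31} = 5
(cA)_{31} = -5 * 5 = -25

-25


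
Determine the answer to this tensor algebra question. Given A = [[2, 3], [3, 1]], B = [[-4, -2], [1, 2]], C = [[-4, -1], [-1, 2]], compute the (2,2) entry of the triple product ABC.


(ABC)_{22} = sum_m (AB)_{2m} C_{m2}. First compute row 2 of AB.
(AB)_{21} = 3*-4 + 1*1 = -11
(AB)_{22} = 3*-2 + 1*2 = -4
Now contract with column 2 of C:
(AB)_{21} * C_{12} = -11 * -1 = 11
(AB)_{22} * C_{22} = -4 * 2 = -8
(ABC)_{22} = 11 + -8 = 3

3


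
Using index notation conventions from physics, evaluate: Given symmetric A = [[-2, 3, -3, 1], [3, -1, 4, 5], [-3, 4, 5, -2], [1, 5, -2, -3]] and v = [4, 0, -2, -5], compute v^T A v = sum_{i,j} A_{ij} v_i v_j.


First compute Av:
(Av)_1 = -2*4 + 3*0 + -3*-2 + 1*-5 = -7
(Av)_2 = 3*4 + -1*0 + 4*-2 + 5*-5 = -21
(Av)_3 = -3*4 + 4*0 + 5*-2 + -2*-5 = -12
(Av)_4 = 1*4 + 5*0 + -2*-2 + -3*-5 = 23
Av = [-7, -21, -12, 23]
Then v^T (Av) = 4*-7 + 0*-21 + -2*-12 + -5*23
= -28 + 0 + 24 + -115 = -119

-119


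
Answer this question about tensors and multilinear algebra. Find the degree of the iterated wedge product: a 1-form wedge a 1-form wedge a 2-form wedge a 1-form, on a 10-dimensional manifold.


The degree of a wedge product is the sum of the degrees of the individual forms.
Degrees: 1, 1, 2, 1
Total degree = 1 + 1 + 2 + 1 = 5

5


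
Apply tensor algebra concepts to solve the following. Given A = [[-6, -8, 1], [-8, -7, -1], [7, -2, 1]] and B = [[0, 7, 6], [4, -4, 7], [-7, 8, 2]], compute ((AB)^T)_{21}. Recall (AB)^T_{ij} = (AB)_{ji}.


(AB)^T_{ij} = (AB)_{ji} = sum_k A_{jk} B_{ki}.
For i=2, j=1 we need (AB)_{12}:
A_{11} * B_{12} = -6 * 7 = -42
A_{12} * B_{22} = -8 * -4 = 32
A_{13} * B_{32} = 1 * 8 = 8
Sum = -42 + 32 + 8 = -2

-2


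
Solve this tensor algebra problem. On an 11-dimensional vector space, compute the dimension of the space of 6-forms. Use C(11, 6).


The dimension of the space of p-forms on an n-dimensional space is C(n, p).
n = 11, p = 6
C(11, 6) = 11! / (6! * 5!) = 462

462


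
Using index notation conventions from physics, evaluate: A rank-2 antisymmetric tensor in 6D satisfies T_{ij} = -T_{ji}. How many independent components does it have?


An antisymmetric rank-2 tensor satisfies A_{ij} = -A_{ji}, so diagonal entries are zero.
The independent components are the upper-triangular entries: C(n, 2) = n(n-1)/2.
n = 6
C(6, 2) = 6 * 5 / 2 = 30 / 2 = 15

15


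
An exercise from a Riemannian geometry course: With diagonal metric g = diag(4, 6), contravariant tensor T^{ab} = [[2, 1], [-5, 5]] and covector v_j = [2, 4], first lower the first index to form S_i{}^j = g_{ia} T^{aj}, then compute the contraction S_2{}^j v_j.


Step 1: lower the first index. For a diagonal metric, g_{ia} T^{aj} = g_{ii} T^{ij} (no sum on i).
g_{22} = 6
S_2{}^1 = 6 * T^{21} = 6 * -5 = -30
S_2{}^2 = 6 * T^{22} = 6 * 5 = 30
Step 2: contract S_2{}^j with v_j.
S_2{}^1 * v_1 = -30 * 2 = -60
S_2{}^2 * v_2 = 30 * 4 = 120
Result = -60 + 120 = 60

60


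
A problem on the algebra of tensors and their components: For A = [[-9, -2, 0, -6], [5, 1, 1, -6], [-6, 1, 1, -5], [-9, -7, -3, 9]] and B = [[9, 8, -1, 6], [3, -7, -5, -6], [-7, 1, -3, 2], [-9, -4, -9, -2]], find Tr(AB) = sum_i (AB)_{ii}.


Tr(AB) = sum_i (AB)_{ii} where (AB)_{ii} = sum_k A_{ik} B_{ki}.
(AB)_{11} = -9*9 + -2*3 + 0*-7 + -6*-9 = -33
(AB)_{22} = 5*8 + 1*-7 + 1*1 + -6*-4 = 58
(AB)_{33} = -6*-1 + 1*-5 + 1*-3 + -5*-9 = 43
(AB)_{44} = -9*6 + -7*-6 + -3*2 + 9*-2 = -36
Tr(AB) = -33 + 58 + 43 + -36 = 32

32


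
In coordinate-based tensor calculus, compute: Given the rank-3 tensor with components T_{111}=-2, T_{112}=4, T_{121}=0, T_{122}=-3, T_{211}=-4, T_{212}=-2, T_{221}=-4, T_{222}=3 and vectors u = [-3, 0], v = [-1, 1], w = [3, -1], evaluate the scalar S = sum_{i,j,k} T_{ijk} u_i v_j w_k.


S = sum over i,j,k of T_{ijk} u_i v_j w_k. Expanding all 8 terms:
T_{111}*u_1*v_1*w_1 = -2*-3*-1*3 = -18  (running total: -18)
T_{112}*u_1*v_1*w_2 = 4*-3*-1*-1 = -12  (running total: -30)
T_{121}*u_1*v_2*w_1 = 0*-3*1*3 = 0  (running total: -30)
T_{122}*u_1*v_2*w_2 = -3*-3*1*-1 = -9  (running total: -39)
T_{211}*u_2*v_1*w_1 = -4*0*-1*3 = 0  (running total: -39)
T_{212}*u_2*v_1*w_2 = -2*0*-1*-1 = 0  (running total: -39)
T_{221}*u_2*v_2*w_1 = -4*0*1*3 = 0  (running total: -39)
T_{222}*u_2*v_2*w_2 = 3*0*1*-1 = 0  (running total: -39)
S = -39

-39


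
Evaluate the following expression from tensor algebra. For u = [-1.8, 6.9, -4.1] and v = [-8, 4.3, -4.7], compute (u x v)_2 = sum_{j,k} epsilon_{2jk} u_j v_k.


(u x v)_2 = sum_{j,k} epsilon_{2jk} u_j v_k. Only permutations of (1,2,3) contribute; the two non-zero terms are:
eps_{213} u_1 v_3 = -1 * -1.8 * -4.7 = -8.46
eps_{231} u_3 v_1 = 1 * -4.1 * -8 = 32.8
(u x v)_2 = 24.34

24.34


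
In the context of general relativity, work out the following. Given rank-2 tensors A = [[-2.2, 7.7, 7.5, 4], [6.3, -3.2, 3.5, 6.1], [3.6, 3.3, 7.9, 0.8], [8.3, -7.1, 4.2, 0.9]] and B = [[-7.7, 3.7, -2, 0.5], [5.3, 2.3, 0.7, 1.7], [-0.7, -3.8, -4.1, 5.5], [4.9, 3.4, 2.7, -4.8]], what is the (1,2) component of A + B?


Tensor addition is component-wise: (A + B)_{ij} = A_{ij} + B_{ij}.
A_{12} = 7.7
B_{12} = 3.7
(A + B)_{12} = 7.7 + 3.7 = 11.4

11.4


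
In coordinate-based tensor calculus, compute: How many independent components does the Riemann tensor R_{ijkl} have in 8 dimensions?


The Riemann tensor in d dimensions has d^2(d^2 - 1)/12 independent components.
d = 8, so d^2 = 64
d^2 - 1 = 63
d^2(d^2 - 1) = 64 * 63 = 4032
Divide by 12: 4032 / 12 = 336

336


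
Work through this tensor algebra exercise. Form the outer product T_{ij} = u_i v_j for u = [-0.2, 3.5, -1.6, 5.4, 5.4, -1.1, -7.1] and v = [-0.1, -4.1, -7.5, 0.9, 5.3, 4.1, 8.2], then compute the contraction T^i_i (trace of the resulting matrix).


The outer product gives T_{ij} = u_i v_j.
The trace (contraction) is Tr(T) = sum_i T_{ii} = sum_i u_i v_i.
Diagonal entries:
T_{11} = u_1 * v_1 = -0.2 * -0.1 = 0.02
T_{22} = u_2 * v_2 = 3.5 * -4.1 = -14.35
T_{33} = u_3 * v_3 = -1.6 * -7.5 = 12
T_{44} = u_4 * v_4 = 5.4 * 0.9 = 4.86
T_{55} = u_5 * v_5 = 5.4 * 5.3 = 28.62
T_{66} = u_6 * v_6 = -1.1 * 4.1 = -4.51
T_{77} = u_7 * v_7 = -7.1 * 8.2 = -58.22
Tr(T) = 0.02 + -14.35 + 12 + 4.86 + 28.62 + -4.51 + -58.22 = -31.58

-31.58


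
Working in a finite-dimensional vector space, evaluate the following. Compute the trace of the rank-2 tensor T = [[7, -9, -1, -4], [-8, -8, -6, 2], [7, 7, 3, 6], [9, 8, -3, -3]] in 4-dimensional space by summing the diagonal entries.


The contraction (trace) of a rank-2 tensor is the sum of its diagonal elements.
Diagonal entries: A[1,1] = 7, A[2,2] = -8, A[3,3] = 3, A[4,4] = -3
Tr(A) = 7 + -8 + 3 + -3 = -1

-1


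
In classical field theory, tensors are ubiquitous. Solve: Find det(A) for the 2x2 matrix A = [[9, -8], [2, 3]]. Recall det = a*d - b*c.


For a 2x2 matrix [[a, b], [c, d]], det = a*d - b*c.
a = 9, b = -8, c = 2, d = 3
a*d = 9 * 3 = 27
b*c = -8 * 2 = -16
det = 27 - -16 = 43

43


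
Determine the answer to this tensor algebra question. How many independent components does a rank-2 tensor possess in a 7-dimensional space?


The number of components of a rank-r tensor in d dimensions is d^r.
Here d = 7 and r = 2.
7^2 = 49

49


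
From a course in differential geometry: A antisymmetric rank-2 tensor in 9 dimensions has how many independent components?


A antisymmetric rank-2 tensor in d dimensions has d(d-1)/2 independent components.
d = 9
d(d-1)/2 = 9 * 8 / 2 = 72 / 2 = 36

36


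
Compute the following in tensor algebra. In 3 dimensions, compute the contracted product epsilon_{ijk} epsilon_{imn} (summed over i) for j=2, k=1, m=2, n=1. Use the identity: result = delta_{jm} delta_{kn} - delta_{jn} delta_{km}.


Using the identity: epsilon_{ijk} epsilon_{imn} = delta_{jm} delta_{kn} - delta_{jn} delta_{km}.
delta_{22} = 1
delta_{11} = 1
delta_{21} = 0
delta_{12} = 0
Result = 1 * 1 - 0 * 0 = 1 - 0 = 1

1


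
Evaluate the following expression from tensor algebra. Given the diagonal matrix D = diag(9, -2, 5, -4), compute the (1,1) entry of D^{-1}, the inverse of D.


For a diagonal matrix, the inverse has entries (D^{-1})_{ii} = 1/d_{ii}.
The diagonal entries are: d_{11} = 9, d_{22} = -2, d_{33} = 5, d_{44} = -4
We need (D^{-1})_{11} = 1/d_{11} = 1/9 = 1/9

1/9


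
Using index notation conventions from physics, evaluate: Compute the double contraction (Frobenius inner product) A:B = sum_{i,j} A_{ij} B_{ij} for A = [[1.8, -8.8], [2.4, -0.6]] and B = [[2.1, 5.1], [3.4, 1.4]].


A:B = sum over all i,j of A_{ij} * B_{ij}.
Row 1: 1.8*2.1=3.78, -8.8*5.1=-44.88 => row sum = -41.1
Row 2: 2.4*3.4=8.16, -0.6*1.4=-0.84 => row sum = 7.32
Total = -41.1 + 7.32 = -33.78

-33.78


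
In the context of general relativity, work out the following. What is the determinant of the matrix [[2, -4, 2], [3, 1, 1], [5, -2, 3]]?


Expanding along the first row, det(A) = a11*M_11 - a12*M_12 + a13*M_13, where M_1j is the (1,j) minor.
Minor M_11 = 1*3 - 1*-2 = 5
Minor M_12 = 3*3 - 1*5 = 4
Minor M_13 = 3*-2 - 1*5 = -11
det = 2*(5) - -4*(4) + 2*(-11)
    = 10 - -16 + -22
    = 4

4


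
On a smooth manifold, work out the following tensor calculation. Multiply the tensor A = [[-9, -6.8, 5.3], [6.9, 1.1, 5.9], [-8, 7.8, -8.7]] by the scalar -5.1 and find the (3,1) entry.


Scalar multiplication: (cA)_{ij} = c * A_{ij}.
c = -5.1
A_{31} = -8
(cA)_{31} = -5.1 * -8 = 40.8

40.8


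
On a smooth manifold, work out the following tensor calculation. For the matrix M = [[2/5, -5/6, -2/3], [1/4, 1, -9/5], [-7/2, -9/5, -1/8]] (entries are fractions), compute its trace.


The trace is the sum of diagonal entries.
Diagonal: M[1,1] = 2/5, M[2,2] = 1, M[3,3] = -1/8
Tr(M) = 2/5 + 1 + -1/8
Computing step by step:
After adding M[1,1]: 2/5
After adding M[2,2]: 7/5
After adding M[3,3]: 51/40
Tr(M) = 51/40

51/40


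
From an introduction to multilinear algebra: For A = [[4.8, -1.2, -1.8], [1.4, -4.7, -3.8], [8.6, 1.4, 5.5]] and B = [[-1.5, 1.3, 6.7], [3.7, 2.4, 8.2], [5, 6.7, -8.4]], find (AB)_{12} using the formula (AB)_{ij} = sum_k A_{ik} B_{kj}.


(AB)_{ij} = sum_k A_{ik} B_{kj}.
For i=1, j=2:
A_{11} * B_{12} = 4.8 * 1.3 = 6.24
A_{12} * B_{22} = -1.2 * 2.4 = -2.88
A_{13} * B_{32} = -1.8 * 6.7 = -12.06
Sum = 6.24 + -2.88 + -12.06 = -8.7

-8.7


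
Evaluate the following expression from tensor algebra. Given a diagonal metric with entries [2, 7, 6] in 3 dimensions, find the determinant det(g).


For a diagonal metric, the determinant is the product of diagonal entries.
Diagonal entries: 2, 7, 6
det(g) = 2 * 7 * 6 = 84

84


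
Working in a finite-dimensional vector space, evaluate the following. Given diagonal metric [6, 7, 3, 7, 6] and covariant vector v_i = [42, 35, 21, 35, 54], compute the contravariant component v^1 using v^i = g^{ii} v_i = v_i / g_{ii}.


To raise an index with a diagonal metric: v^i = v_i / g_{ii}.
For index 1: v_1 = 42, g_{11} = 6
v^1 = 42 / 6 = 7

7


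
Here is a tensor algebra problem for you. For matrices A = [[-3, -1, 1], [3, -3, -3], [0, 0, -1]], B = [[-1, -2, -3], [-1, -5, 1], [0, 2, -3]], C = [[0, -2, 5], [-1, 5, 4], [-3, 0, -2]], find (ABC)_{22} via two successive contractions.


(ABC)_{22} = sum_m (AB)_{2m} C_{m2}. First compute row 2 of AB.
(AB)_{21} = 3*-1 + -3*-1 + -3*0 = 0
(AB)_{22} = 3*-2 + -3*-5 + -3*2 = 3
(AB)_{23} = 3*-3 + -3*1 + -3*-3 = -3
Now contract with column 2 of C:
(AB)_{21} * C_{12} = 0 * -2 = 0
(AB)_{22} * C_{22} = 3 * 5 = 15
(AB)_{23} * C_{32} = -3 * 0 = 0
(ABC)_{22} = 0 + 15 + 0 = 15

15


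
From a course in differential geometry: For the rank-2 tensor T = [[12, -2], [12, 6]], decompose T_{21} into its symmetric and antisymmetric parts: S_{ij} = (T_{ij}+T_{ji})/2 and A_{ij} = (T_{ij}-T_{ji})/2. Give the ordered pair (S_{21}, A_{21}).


T_{21} = 12
T_{12} = -2
S_{21} = (12 + -2)/2 = 10/2 = 5
A_{21} = (12 - -2)/2 = 14/2 = 7
Check: S + A = 5 + 7 = 12 = T_{21}.

(5, 7)


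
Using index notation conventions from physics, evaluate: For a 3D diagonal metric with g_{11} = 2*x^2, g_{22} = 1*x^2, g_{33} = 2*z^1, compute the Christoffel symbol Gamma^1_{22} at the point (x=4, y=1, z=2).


For a diagonal metric, Gamma^k_{ij} = (1/2) g^{kk} (dg_{ik}/dx_j + dg_{jk}/dx_i - dg_{ij}/dx_k).
The metric is diagonal, so g_{ab} = 0 for a != b.
At the given point: g_{11} = 32, g_{22} = 16, g_{33} = 4
g^{11} = 1/32
dg_{21}/dx_2 = 0 (off-diagonal)
dg_{21}/dx_2 = 0 (off-diagonal)
dg_{22}/dx_1 = dg_{22}/dx_1 = 8
Numerator = 0 + 0 - 8 = -8
Gamma^1_{22} = -8 / (2 * 32) = -1/8

-1/8


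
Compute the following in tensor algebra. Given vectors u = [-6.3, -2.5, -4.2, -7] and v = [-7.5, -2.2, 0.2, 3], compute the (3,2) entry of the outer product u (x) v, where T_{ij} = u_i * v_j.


The outer product entry T_{ij} = u_i * v_j.
We need i=3, j=2.
u_3 = -4.2, v_2 = -2.2
T_{3,2} = -4.2 * -2.2 = 9.24

9.24


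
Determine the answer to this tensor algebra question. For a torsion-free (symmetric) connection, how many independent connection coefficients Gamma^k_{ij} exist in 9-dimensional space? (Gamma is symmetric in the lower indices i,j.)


Christoffel symbols Gamma^k_{ij} are symmetric in i,j, so there are d * d(d+1)/2 independent symbols.
d = 9
d(d+1)/2 = 9 * 10 / 2 = 45
Total = 9 * 45 = 405

405


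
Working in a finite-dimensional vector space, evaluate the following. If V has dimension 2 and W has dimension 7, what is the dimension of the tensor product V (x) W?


The dimension of a tensor product is the product of dimensions.
dim(V) = 2, dim(W) = 7
dim(V (x) W) = 2 * 7 = 14

14


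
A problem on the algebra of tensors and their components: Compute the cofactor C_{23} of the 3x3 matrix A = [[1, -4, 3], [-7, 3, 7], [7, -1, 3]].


To find cofactor C_{23}, delete row 2 and column 3.
The resulting 2x2 submatrix is: [[1, -4], [7, -1]]
Minor M_{23} = 1*-1 - -4*7
  = -1 - -28 = 27
Sign = (-1)^(2+3) = (-1)^5 = -1
Cofactor C_{23} = -1 * 27 = -27

-27


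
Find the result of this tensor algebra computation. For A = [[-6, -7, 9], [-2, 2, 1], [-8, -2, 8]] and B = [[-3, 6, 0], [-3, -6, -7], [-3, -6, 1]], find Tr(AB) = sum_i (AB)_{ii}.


Tr(AB) = sum_i (AB)_{ii} where (AB)_{ii} = sum_k A_{ik} B_{ki}.
(AB)_{11} = -6*-3 + -7*-3 + 9*-3 = 12
(AB)_{22} = -2*6 + 2*-6 + 1*-6 = -30
(AB)_{33} = -8*0 + -2*-7 + 8*1 = 22
Tr(AB) = 12 + -30 + 22 = 4

4


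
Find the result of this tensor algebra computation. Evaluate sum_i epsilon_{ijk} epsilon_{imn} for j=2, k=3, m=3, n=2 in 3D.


Using the identity: epsilon_{ijk} epsilon_{imn} = delta_{jm} delta_{kn} - delta_{jn} delta_{km}.
delta_{23} = 0
delta_{32} = 0
delta_{22} = 1
delta_{33} = 1
Result = 0 * 0 - 1 * 1 = 0 - 1 = -1

-1


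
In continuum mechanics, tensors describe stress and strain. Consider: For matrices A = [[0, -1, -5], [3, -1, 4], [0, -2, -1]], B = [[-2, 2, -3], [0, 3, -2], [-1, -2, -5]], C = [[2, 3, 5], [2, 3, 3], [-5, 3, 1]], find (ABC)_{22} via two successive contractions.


(ABC)_{22} = sum_m (AB)_{2m} C_{m2}. First compute row 2 of AB.
(AB)_{21} = 3*-2 + -1*0 + 4*-1 = -10
(AB)_{22} = 3*2 + -1*3 + 4*-2 = -5
(AB)_{23} = 3*-3 + -1*-2 + 4*-5 = -27
Now contract with column 2 of C:
(AB)_{21} * C_{12} = -10 * 3 = -30
(AB)_{22} * C_{22} = -5 * 3 = -15
(AB)_{23} * C_{32} = -27 * 3 = -81
(ABC)_{22} = -30 + -15 + -81 = -126

-126


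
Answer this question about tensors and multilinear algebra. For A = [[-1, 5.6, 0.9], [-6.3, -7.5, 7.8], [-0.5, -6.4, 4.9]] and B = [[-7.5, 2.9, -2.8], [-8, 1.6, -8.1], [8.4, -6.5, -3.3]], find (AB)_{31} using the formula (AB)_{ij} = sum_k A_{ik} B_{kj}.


(AB)_{ij} = sum_k A_{ik} B_{kj}.
For i=3, j=1:
A_{31} * B_{11} = -0.5 * -7.5 = 3.75
A_{32} * B_{21} = -6.4 * -8 = 51.2
A_{33} * B_{31} = 4.9 * 8.4 = 41.16
Sum = 3.75 + 51.2 + 41.16 = 96.11

96.11


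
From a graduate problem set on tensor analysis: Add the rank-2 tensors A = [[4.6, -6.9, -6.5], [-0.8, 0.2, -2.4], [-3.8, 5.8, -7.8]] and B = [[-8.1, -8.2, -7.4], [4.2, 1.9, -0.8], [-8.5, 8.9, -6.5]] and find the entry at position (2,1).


Tensor addition is component-wise: (A + B)_{ij} = A_{ij} + B_{ij}.
A_{21} = -0.8
B_{21} = 4.2
(A + B)_{21} = -0.8 + 4.2 = 3.4

3.4


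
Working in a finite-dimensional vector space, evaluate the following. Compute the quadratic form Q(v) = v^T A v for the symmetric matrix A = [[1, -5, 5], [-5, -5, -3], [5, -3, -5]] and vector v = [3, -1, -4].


First compute Av:
(Av)_1 = 1*3 + -5*-1 + 5*-4 = -12
(Av)_2 = -5*3 + -5*-1 + -3*-4 = 2
(Av)_3 = 5*3 + -3*-1 + -5*-4 = 38
Av = [-12, 2, 38]
Then v^T (Av) = 3*-12 + -1*2 + -4*38
= -36 + -2 + -152 = -190

-190


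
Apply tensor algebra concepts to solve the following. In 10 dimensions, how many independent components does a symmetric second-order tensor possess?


A symmetric rank-2 tensor in d dimensions has d(d+1)/2 independent components.
d = 10
d(d+1)/2 = 10 * 11 / 2 = 110 / 2 = 55

55


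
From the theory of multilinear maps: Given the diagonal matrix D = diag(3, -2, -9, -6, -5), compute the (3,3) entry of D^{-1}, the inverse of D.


For a diagonal matrix, the inverse has entries (D^{-1})_{ii} = 1/d_{ii}.
The diagonal entries are: d_{11} = 3, d_{22} = -2, d_{33} = -9, d_{44} = -6, d_{55} = -5
We need (D^{-1})_{33} = 1/d_{33} = 1/-9 = -1/9

-1/9


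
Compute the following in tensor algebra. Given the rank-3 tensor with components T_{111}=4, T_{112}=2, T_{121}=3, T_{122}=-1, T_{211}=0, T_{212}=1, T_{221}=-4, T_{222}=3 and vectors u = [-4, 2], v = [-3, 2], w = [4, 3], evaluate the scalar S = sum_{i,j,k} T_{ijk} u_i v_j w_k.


S = sum over i,j,k of T_{ijk} u_i v_j w_k. Expanding all 8 terms:
T_{111}*u_1*v_1*w_1 = 4*-4*-3*4 = 192  (running total: 192)
T_{112}*u_1*v_1*w_2 = 2*-4*-3*3 = 72  (running total: 264)
T_{121}*u_1*v_2*w_1 = 3*-4*2*4 = -96  (running total: 168)
T_{122}*u_1*v_2*w_2 = -1*-4*2*3 = 24  (running total: 192)
T_{211}*u_2*v_1*w_1 = 0*2*-3*4 = 0  (running total: 192)
T_{212}*u_2*v_1*w_2 = 1*2*-3*3 = -18  (running total: 174)
T_{221}*u_2*v_2*w_1 = -4*2*2*4 = -64  (running total: 110)
T_{222}*u_2*v_2*w_2 = 3*2*2*3 = 36  (running total: 146)
S = 146

146


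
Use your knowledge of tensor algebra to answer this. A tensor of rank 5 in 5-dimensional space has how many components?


The number of components of a rank-r tensor in d dimensions is d^r.
Here d = 5 and r = 5.
5^5 = 3125

3125


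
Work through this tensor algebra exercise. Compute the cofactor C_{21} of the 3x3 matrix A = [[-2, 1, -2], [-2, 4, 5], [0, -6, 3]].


To find cofactor C_{21}, delete row 2 and column 1.
The resulting 2x2 submatrix is: [[1, -2], [-6, 3]]
Minor M_{21} = 1*3 - -2*-6
  = 3 - 12 = -9
Sign = (-1)^(2+1) = (-1)^3 = -1
Cofactor C_{21} = -1 * -9 = 9

9


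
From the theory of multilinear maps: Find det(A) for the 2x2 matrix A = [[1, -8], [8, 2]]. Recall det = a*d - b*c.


For a 2x2 matrix [[a, b], [c, d]], det = a*d - b*c.
a = 1, b = -8, c = 8, d = 2
a*d = 1 * 2 = 2
b*c = -8 * 8 = -64
det = 2 - -64 = 66

66


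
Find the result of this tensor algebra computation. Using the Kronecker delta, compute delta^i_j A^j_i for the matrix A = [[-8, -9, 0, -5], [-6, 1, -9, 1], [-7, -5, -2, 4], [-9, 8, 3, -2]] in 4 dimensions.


The contraction (trace) of a rank-2 tensor is the sum of its diagonal elements.
Diagonal entries: A[1,1] = -8, A[2,2] = 1, A[3,3] = -2, A[4,4] = -2
Tr(A) = -8 + 1 + -2 + -2 = -11

-11


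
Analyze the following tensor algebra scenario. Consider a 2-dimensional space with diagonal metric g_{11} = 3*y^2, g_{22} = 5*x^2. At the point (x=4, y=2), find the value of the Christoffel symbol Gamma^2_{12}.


For a diagonal metric, Gamma^k_{ij} = (1/2) g^{kk} (dg_{ik}/dx_j + dg_{jk}/dx_i - dg_{ij}/dx_k).
The metric is diagonal, so g_{ab} = 0 for a != b.
At the given point: g_{11} = 12, g_{22} = 80
g^{22} = 1/80
dg_{12}/dx_2 = 0 (off-diagonal)
dg_{22}/dx_1 = dg_{22}/dx_1 = 40
dg_{12}/dx_2 = 0 (off-diagonal)
Numerator = 0 + 40 - 0 = 40
Gamma^2_{12} = 40 / (2 * 80) = 1/4

1/4


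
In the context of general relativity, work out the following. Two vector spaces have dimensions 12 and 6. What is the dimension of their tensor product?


The dimension of a tensor product is the product of dimensions.
dim(V) = 12, dim(W) = 6
dim(V (x) W) = 12 * 6 = 72

72


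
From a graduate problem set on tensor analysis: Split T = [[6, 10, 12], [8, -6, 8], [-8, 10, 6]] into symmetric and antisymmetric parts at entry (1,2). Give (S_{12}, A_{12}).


T_{12} = 10
T_{21} = 8
S_{12} = (10 + 8)/2 = 18/2 = 9
A_{12} = (10 - 8)/2 = 2/2 = 1
Check: S + A = 9 + 1 = 10 = T_{12}.

(9, 1)


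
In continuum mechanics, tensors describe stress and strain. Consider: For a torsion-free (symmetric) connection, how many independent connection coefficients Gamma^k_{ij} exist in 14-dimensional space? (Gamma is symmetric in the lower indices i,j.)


Christoffel symbols Gamma^k_{ij} are symmetric in i,j, so there are d * d(d+1)/2 independent symbols.
d = 14
d(d+1)/2 = 14 * 15 / 2 = 105
Total = 14 * 105 = 1470

1470


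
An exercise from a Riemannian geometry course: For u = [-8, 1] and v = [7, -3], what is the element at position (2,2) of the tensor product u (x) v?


The outer product entry T_{ij} = u_i * v_j.
We need i=2, j=2.
u_2 = 1, v_2 = -3
T_{2,2} = 1 * -3 = -3

-3


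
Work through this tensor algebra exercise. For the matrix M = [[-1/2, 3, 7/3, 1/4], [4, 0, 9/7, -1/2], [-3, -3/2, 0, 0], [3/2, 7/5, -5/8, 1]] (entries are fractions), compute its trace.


The trace is the sum of diagonal entries.
Diagonal: M[1,1] = -1/2, M[2,2] = 0, M[3,3] = 0, M[4,4] = 1
Tr(M) = -1/2 + 0 + 0 + 1
Computing step by step:
After adding M[1,1]: -1/2
After adding M[2,2]: -1/2
After adding M[3,3]: -1/2
After adding M[4,4]: 1/2
Tr(M) = 1/2

1/2


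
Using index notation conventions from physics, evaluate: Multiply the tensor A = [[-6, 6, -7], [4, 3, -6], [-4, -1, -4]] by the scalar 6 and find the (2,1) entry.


Scalar multiplication: (cA)_{ij} = c * A_{ij}.
c = 6
A_{21} = 4
(cA)_{21} = 6 * 4 = 24

24


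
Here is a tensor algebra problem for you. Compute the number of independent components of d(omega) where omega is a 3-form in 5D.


The exterior derivative of a p-form is a (p+1)-form.
Its number of independent components is C(n, p+1).
n = 5, p+1 = 4
C(5, 4) = 5

5


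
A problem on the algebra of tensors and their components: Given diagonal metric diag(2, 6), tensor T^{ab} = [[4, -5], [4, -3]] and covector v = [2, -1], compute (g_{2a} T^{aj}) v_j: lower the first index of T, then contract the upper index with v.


Step 1: lower the first index. For a diagonal metric, g_{ia} T^{aj} = g_{ii} T^{ij} (no sum on i).
g_{22} = 6
S_2{}^1 = 6 * T^{21} = 6 * 4 = 24
S_2{}^2 = 6 * T^{22} = 6 * -3 = -18
Step 2: contract S_2{}^j with v_j.
S_2{}^1 * v_1 = 24 * 2 = 48
S_2{}^2 * v_2 = -18 * -1 = 18
Result = 48 + 18 = 66

66


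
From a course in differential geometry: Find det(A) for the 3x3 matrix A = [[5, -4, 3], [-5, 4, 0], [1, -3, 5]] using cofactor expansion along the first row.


Expanding along the first row, det(A) = a11*M_11 - a12*M_12 + a13*M_13, where M_1j is the (1,j) minor.
Minor M_11 = 4*5 - 0*-3 = 20
Minor M_12 = -5*5 - 0*1 = -25
Minor M_13 = -5*-3 - 4*1 = 11
det = 5*(20) - -4*(-25) + 3*(11)
    = 100 - 100 + 33
    = 33

33


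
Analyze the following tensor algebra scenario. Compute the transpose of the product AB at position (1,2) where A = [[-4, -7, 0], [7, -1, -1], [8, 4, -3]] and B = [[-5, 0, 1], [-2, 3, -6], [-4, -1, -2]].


(AB)^T_{ij} = (AB)_{ji} = sum_k A_{jk} B_{ki}.
For i=1, j=2 we need (AB)_{21}:
A_{21} * B_{11} = 7 * -5 = -35
A_{22} * B_{21} = -1 * -2 = 2
A_{23} * B_{31} = -1 * -4 = 4
Sum = -35 + 2 + 4 = -29

-29


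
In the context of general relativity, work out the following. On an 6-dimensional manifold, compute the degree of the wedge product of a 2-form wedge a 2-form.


The degree of a wedge product is the sum of the degrees of the individual forms.
Degrees: 2, 2
Total degree = 2 + 2 = 4

4


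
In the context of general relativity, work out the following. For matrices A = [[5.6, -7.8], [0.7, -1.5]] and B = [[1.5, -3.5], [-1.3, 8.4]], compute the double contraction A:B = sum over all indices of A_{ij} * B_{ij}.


A:B = sum over all i,j of A_{ij} * B_{ij}.
Row 1: 5.6*1.5=8.4, -7.8*-3.5=27.3 => row sum = 35.7
Row 2: 0.7*-1.3=-0.91, -1.5*8.4=-12.6 => row sum = -13.51
Total = 35.7 + -13.51 = 22.19

22.19


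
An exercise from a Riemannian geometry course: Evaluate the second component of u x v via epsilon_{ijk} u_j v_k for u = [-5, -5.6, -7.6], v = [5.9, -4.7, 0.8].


(u x v)_2 = sum_{j,k} epsilon_{2jk} u_j v_k. Only permutations of (1,2,3) contribute; the two non-zero terms are:
eps_{213} u_1 v_3 = -1 * -5 * 0.8 = 4
eps_{231} u_3 v_1 = 1 * -7.6 * 5.9 = -44.84
(u x v)_2 = -40.84

-40.84


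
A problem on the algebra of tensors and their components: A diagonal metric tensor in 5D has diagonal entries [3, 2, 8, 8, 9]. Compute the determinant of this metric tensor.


For a diagonal metric, the determinant is the product of diagonal entries.
Diagonal entries: 3, 2, 8, 8, 9
det(g) = 3 * 2 * 8 * 8 * 9 = 3456

3456


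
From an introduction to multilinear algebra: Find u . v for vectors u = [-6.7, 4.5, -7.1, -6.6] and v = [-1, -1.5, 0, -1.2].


The inner product u . v = sum of u_i * v_i.
Term-by-term: -6.7 * -1, 4.5 * -1.5, -7.1 * 0, -6.6 * -1.2
Products: 6.7, -6.75, 0, 7.92
Sum = 6.7 + -6.75 + 0 + 7.92 = 7.87

7.87


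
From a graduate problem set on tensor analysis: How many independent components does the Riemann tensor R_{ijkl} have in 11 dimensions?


The Riemann tensor in d dimensions has d^2(d^2 - 1)/12 independent components.
d = 11, so d^2 = 121
d^2 - 1 = 120
d^2(d^2 - 1) = 121 * 120 = 14520
Divide by 12: 14520 / 12 = 1210

1210


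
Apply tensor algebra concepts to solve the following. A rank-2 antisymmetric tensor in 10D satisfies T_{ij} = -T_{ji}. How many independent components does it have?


An antisymmetric rank-2 tensor satisfies A_{ij} = -A_{ji}, so diagonal entries are zero.
The independent components are the upper-triangular entries: C(n, 2) = n(n-1)/2.
n = 10
C(10, 2) = 10 * 9 / 2 = 90 / 2 = 45

45


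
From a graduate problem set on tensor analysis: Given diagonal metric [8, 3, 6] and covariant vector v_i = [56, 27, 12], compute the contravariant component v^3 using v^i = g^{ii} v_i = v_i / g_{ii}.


To raise an index with a diagonal metric: v^i = v_i / g_{ii}.
For index 3: v_3 = 12, g_{33} = 6
v^3 = 12 / 6 = 2

2


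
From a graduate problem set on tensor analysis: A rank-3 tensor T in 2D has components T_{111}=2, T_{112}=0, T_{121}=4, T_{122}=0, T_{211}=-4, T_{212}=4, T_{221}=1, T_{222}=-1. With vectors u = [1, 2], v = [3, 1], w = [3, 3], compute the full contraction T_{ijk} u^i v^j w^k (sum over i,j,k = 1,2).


S = sum over i,j,k of T_{ijk} u_i v_j w_k. Expanding all 8 terms:
T_{111}*u_1*v_1*w_1 = 2*1*3*3 = 18  (running total: 18)
T_{112}*u_1*v_1*w_2 = 0*1*3*3 = 0  (running total: 18)
T_{121}*u_1*v_2*w_1 = 4*1*1*3 = 12  (running total: 30)
T_{122}*u_1*v_2*w_2 = 0*1*1*3 = 0  (running total: 30)
T_{211}*u_2*v_1*w_1 = -4*2*3*3 = -72  (running total: -42)
T_{212}*u_2*v_1*w_2 = 4*2*3*3 = 72  (running total: 30)
T_{221}*u_2*v_2*w_1 = 1*2*1*3 = 6  (running total: 36)
T_{222}*u_2*v_2*w_2 = -1*2*1*3 = -6  (running total: 30)
S = 30

30


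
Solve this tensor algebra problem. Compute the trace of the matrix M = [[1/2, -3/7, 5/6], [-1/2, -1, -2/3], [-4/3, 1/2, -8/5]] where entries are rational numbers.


The trace is the sum of diagonal entries.
Diagonal: M[1,1] = 1/2, M[2,2] = -1, M[3,3] = -8/5
Tr(M) = 1/2 + -1 + -8/5
Computing step by step:
After adding M[1,1]: 1/2
After adding M[2,2]: -1/2
After adding M[3,3]: -21/10
Tr(M) = -21/10

-21/10


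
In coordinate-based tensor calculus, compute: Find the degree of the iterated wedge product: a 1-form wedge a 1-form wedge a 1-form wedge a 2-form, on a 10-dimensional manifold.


The degree of a wedge product is the sum of the degrees of the individual forms.
Degrees: 1, 1, 1, 2
Total degree = 1 + 1 + 1 + 2 = 5

5


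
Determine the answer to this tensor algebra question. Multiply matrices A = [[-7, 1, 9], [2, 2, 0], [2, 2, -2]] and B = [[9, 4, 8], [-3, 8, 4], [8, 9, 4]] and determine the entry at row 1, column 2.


(AB)_{ij} = sum_k A_{ik} B_{kj}.
For i=1, j=2:
A_{11} * B_{12} = -7 * 4 = -28
A_{12} * B_{22} = 1 * 8 = 8
A_{13} * B_{32} = 9 * 9 = 81
Sum = -28 + 8 + 81 = 61

61


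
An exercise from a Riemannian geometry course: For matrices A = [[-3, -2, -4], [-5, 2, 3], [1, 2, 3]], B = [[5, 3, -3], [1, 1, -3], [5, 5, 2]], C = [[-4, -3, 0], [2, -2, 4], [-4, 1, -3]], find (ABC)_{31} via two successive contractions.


(ABC)_{31} = sum_m (AB)_{3m} C_{m1}. First compute row 3 of AB.
(AB)_{31} = 1*5 + 2*1 + 3*5 = 22
(AB)_{32} = 1*3 + 2*1 + 3*5 = 20
(AB)_{33} = 1*-3 + 2*-3 + 3*2 = -3
Now contract with column 1 of C:
(AB)_{31} * C_{11} = 22 * -4 = -88
(AB)_{32} * C_{21} = 20 * 2 = 40
(AB)_{33} * C_{31} = -3 * -4 = 12
(ABC)_{31} = -88 + 40 + 12 = -36

-36
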